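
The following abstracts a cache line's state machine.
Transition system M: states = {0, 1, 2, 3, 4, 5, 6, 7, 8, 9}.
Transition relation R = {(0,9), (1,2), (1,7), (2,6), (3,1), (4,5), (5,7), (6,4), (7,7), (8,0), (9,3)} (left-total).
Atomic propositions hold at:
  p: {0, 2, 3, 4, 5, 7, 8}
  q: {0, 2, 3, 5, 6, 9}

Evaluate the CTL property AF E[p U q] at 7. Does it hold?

E[p U q]: least fixpoint, start Z0 = Sat(q) = {0, 2, 3, 5, 6, 9}, add states in Sat(p) with some successor in Z. Z1 = {0, 2, 3, 4, 5, 6, 8, 9}; fixed.
Sat(E[p U q]) = {0, 2, 3, 4, 5, 6, 8, 9}
AF E[p U q]: least fixpoint, start Z0 = {0, 2, 3, 4, 5, 6, 8, 9}, add states with every successor in Z. Already a fixed point.
Sat(AF E[p U q]) = {0, 2, 3, 4, 5, 6, 8, 9}
7 ∉ Sat(AF E[p U q]) = {0, 2, 3, 4, 5, 6, 8, 9}, so the formula does not hold at 7.

No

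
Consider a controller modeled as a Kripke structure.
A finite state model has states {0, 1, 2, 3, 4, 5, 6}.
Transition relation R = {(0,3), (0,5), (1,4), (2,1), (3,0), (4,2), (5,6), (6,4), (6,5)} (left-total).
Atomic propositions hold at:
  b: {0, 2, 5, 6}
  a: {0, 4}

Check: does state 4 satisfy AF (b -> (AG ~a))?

Sat(~a) = {1, 2, 3, 5, 6}
AG ~a: greatest fixpoint, start Z0 = {1, 2, 3, 5, 6}, keep only states in Sat with every successor in Z. Z1 = {2, 5}; Z2 = ∅; fixed.
Sat(AG ~a) = ∅
Sat(b -> (AG ~a)) = {1, 3, 4}
AF (b -> (AG ~a)): least fixpoint, start Z0 = {1, 3, 4}, add states with every successor in Z. Z1 = {1, 2, 3, 4}; fixed.
Sat(AF (b -> (AG ~a))) = {1, 2, 3, 4}
4 ∈ Sat(AF (b -> (AG ~a))) = {1, 2, 3, 4}, so the formula holds at 4.

Yes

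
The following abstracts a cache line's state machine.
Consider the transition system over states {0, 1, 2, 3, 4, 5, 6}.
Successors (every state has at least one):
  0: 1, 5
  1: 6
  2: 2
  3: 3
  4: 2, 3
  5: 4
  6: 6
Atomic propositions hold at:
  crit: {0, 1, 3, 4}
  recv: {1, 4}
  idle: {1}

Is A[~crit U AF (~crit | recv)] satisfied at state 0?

Yes

Sat(~crit) = {2, 5, 6}
Sat(~crit | recv) = {1, 2, 4, 5, 6}
AF (~crit | recv): least fixpoint, start Z0 = {1, 2, 4, 5, 6}, add states with every successor in Z. Z1 = {0, 1, 2, 4, 5, 6}; fixed.
Sat(AF (~crit | recv)) = {0, 1, 2, 4, 5, 6}
A[~crit U AF (~crit | recv)]: least fixpoint, start Z0 = Sat(AF (~crit | recv)) = {0, 1, 2, 4, 5, 6}, add states in Sat(~crit) with every successor in Z. Already a fixed point.
Sat(A[~crit U AF (~crit | recv)]) = {0, 1, 2, 4, 5, 6}
0 ∈ Sat(A[~crit U AF (~crit | recv)]) = {0, 1, 2, 4, 5, 6}, so the formula holds at 0.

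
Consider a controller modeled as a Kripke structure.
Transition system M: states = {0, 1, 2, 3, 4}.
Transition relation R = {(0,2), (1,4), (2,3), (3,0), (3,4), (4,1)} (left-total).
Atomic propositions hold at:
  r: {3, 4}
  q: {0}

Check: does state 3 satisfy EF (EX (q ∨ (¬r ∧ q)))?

Yes

Sat(¬r) = {0, 1, 2}
Sat(¬r ∧ q) = {0}
Sat(q ∨ (¬r ∧ q)) = {0}
Sat(EX (q ∨ (¬r ∧ q))) = {s : some successor in {0}} = {3}
EF (EX (q ∨ (¬r ∧ q))): least fixpoint, start Z0 = {3}, add states with some successor in Z. Z1 = {2, 3}; Z2 = {0, 2, 3}; fixed.
Sat(EF (EX (q ∨ (¬r ∧ q)))) = {0, 2, 3}
3 ∈ Sat(EF (EX (q ∨ (¬r ∧ q)))) = {0, 2, 3}, so the formula holds at 3.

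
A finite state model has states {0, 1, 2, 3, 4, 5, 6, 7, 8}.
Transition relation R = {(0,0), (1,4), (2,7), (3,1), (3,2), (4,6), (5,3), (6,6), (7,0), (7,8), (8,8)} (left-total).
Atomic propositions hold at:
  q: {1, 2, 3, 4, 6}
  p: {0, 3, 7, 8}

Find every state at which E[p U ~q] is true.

Sat(~q) = {0, 5, 7, 8}
E[p U ~q]: least fixpoint, start Z0 = Sat(~q) = {0, 5, 7, 8}, add states in Sat(p) with some successor in Z. Already a fixed point.
Sat(E[p U ~q]) = {0, 5, 7, 8}

{0, 5, 7, 8}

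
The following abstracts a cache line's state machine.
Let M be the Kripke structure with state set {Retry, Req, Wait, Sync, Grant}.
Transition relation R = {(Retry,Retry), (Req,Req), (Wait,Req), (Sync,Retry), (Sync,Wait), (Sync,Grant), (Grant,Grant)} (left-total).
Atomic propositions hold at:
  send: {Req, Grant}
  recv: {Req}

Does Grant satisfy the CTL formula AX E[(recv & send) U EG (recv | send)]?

Sat(recv & send) = {Req}
Sat(recv | send) = {Req, Grant}
EG (recv | send): greatest fixpoint, start Z0 = {Req, Grant}, keep only states in Sat with some successor in Z. Already a fixed point.
Sat(EG (recv | send)) = {Req, Grant}
E[(recv & send) U EG (recv | send)]: least fixpoint, start Z0 = Sat(EG (recv | send)) = {Req, Grant}, add states in Sat(recv & send) with some successor in Z. Already a fixed point.
Sat(E[(recv & send) U EG (recv | send)]) = {Req, Grant}
Sat(AX E[(recv & send) U EG (recv | send)]) = {s : every successor in {Req, Grant}} = {Req, Wait, Grant}
Grant ∈ Sat(AX E[(recv & send) U EG (recv | send)]) = {Req, Wait, Grant}, so the formula holds at Grant.

Yes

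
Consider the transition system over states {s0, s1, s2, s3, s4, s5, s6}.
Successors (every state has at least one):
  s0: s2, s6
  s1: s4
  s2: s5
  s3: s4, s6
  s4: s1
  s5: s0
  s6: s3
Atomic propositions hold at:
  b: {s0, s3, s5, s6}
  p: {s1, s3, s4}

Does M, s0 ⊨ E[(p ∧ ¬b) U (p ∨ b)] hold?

Sat(¬b) = {s1, s2, s4}
Sat(p ∧ ¬b) = {s1, s4}
Sat(p ∨ b) = {s0, s1, s3, s4, s5, s6}
E[(p ∧ ¬b) U (p ∨ b)]: least fixpoint, start Z0 = Sat((p ∨ b)) = {s0, s1, s3, s4, s5, s6}, add states in Sat(p ∧ ¬b) with some successor in Z. Already a fixed point.
Sat(E[(p ∧ ¬b) U (p ∨ b)]) = {s0, s1, s3, s4, s5, s6}
s0 ∈ Sat(E[(p ∧ ¬b) U (p ∨ b)]) = {s0, s1, s3, s4, s5, s6}, so the formula holds at s0.

Yes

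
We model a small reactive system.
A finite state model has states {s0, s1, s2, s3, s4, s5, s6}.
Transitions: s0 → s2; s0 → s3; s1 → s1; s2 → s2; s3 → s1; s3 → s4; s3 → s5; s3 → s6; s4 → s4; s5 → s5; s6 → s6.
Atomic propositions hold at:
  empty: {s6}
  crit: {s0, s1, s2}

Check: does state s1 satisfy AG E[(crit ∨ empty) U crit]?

Yes

Sat(crit ∨ empty) = {s0, s1, s2, s6}
E[(crit ∨ empty) U crit]: least fixpoint, start Z0 = Sat(crit) = {s0, s1, s2}, add states in Sat(crit ∨ empty) with some successor in Z. Already a fixed point.
Sat(E[(crit ∨ empty) U crit]) = {s0, s1, s2}
AG E[(crit ∨ empty) U crit]: greatest fixpoint, start Z0 = {s0, s1, s2}, keep only states in Sat with every successor in Z. Z1 = {s1, s2}; fixed.
Sat(AG E[(crit ∨ empty) U crit]) = {s1, s2}
s1 ∈ Sat(AG E[(crit ∨ empty) U crit]) = {s1, s2}, so the formula holds at s1.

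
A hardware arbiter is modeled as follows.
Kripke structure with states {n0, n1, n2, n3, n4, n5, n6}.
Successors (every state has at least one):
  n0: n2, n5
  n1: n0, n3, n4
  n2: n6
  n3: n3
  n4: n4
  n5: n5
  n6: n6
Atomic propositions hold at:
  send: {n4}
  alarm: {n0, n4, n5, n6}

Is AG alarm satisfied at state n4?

Yes

AG alarm: greatest fixpoint, start Z0 = {n0, n4, n5, n6}, keep only states in Sat with every successor in Z. Z1 = {n4, n5, n6}; fixed.
Sat(AG alarm) = {n4, n5, n6}
n4 ∈ Sat(AG alarm) = {n4, n5, n6}, so the formula holds at n4.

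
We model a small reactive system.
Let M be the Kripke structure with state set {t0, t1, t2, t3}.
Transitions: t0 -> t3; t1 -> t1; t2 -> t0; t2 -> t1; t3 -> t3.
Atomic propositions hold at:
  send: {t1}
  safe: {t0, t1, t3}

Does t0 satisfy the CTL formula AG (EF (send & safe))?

Sat(send & safe) = {t1}
EF (send & safe): least fixpoint, start Z0 = {t1}, add states with some successor in Z. Z1 = {t1, t2}; fixed.
Sat(EF (send & safe)) = {t1, t2}
AG (EF (send & safe)): greatest fixpoint, start Z0 = {t1, t2}, keep only states in Sat with every successor in Z. Z1 = {t1}; fixed.
Sat(AG (EF (send & safe))) = {t1}
t0 ∉ Sat(AG (EF (send & safe))) = {t1}, so the formula does not hold at t0.

No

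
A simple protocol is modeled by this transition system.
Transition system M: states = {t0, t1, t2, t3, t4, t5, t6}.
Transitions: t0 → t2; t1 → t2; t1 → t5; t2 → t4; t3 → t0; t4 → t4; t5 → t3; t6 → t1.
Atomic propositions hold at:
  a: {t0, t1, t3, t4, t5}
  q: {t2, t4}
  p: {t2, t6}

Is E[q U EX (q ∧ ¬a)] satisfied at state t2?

Sat(¬a) = {t2, t6}
Sat(q ∧ ¬a) = {t2}
Sat(EX (q ∧ ¬a)) = {s : some successor in {t2}} = {t0, t1}
E[q U EX (q ∧ ¬a)]: least fixpoint, start Z0 = Sat(EX (q ∧ ¬a)) = {t0, t1}, add states in Sat(q) with some successor in Z. Already a fixed point.
Sat(E[q U EX (q ∧ ¬a)]) = {t0, t1}
t2 ∉ Sat(E[q U EX (q ∧ ¬a)]) = {t0, t1}, so the formula does not hold at t2.

No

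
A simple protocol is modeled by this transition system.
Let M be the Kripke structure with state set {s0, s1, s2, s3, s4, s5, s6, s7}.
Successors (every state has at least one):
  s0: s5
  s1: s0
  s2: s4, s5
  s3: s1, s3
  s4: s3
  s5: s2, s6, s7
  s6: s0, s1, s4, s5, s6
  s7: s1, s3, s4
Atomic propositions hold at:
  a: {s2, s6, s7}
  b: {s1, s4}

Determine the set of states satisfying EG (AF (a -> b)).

{s0, s1, s2, s3, s4, s5, s7}

Sat(a -> b) = {s0, s1, s3, s4, s5}
AF (a -> b): least fixpoint, start Z0 = {s0, s1, s3, s4, s5}, add states with every successor in Z. Z1 = {s0, s1, s2, s3, s4, s5, s7}; fixed.
Sat(AF (a -> b)) = {s0, s1, s2, s3, s4, s5, s7}
EG (AF (a -> b)): greatest fixpoint, start Z0 = {s0, s1, s2, s3, s4, s5, s7}, keep only states in Sat with some successor in Z. Already a fixed point.
Sat(EG (AF (a -> b))) = {s0, s1, s2, s3, s4, s5, s7}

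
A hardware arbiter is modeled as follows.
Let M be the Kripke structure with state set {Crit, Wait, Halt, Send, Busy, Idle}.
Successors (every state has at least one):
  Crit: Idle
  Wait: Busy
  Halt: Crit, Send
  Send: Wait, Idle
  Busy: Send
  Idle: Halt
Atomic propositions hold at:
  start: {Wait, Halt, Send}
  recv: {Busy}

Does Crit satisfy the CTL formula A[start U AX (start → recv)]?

Yes

Sat(start → recv) = {Crit, Busy, Idle}
Sat(AX (start → recv)) = {s : every successor in {Crit, Busy, Idle}} = {Crit, Wait}
A[start U AX (start → recv)]: least fixpoint, start Z0 = Sat(AX (start → recv)) = {Crit, Wait}, add states in Sat(start) with every successor in Z. Already a fixed point.
Sat(A[start U AX (start → recv)]) = {Crit, Wait}
Crit ∈ Sat(A[start U AX (start → recv)]) = {Crit, Wait}, so the formula holds at Crit.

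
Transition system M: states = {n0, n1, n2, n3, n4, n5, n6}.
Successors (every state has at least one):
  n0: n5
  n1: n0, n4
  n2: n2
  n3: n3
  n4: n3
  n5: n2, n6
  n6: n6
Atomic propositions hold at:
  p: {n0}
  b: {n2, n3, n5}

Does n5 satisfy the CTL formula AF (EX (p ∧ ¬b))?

No

Sat(¬b) = {n0, n1, n4, n6}
Sat(p ∧ ¬b) = {n0}
Sat(EX (p ∧ ¬b)) = {s : some successor in {n0}} = {n1}
AF (EX (p ∧ ¬b)): least fixpoint, start Z0 = {n1}, add states with every successor in Z. Already a fixed point.
Sat(AF (EX (p ∧ ¬b))) = {n1}
n5 ∉ Sat(AF (EX (p ∧ ¬b))) = {n1}, so the formula does not hold at n5.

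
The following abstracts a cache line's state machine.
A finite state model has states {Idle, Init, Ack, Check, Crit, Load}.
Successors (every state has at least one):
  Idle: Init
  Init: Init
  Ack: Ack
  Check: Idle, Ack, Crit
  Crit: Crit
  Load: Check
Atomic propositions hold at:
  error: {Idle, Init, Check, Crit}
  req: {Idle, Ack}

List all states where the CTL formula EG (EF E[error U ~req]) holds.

Sat(~req) = {Init, Check, Crit, Load}
E[error U ~req]: least fixpoint, start Z0 = Sat(~req) = {Init, Check, Crit, Load}, add states in Sat(error) with some successor in Z. Z1 = {Idle, Init, Check, Crit, Load}; fixed.
Sat(E[error U ~req]) = {Idle, Init, Check, Crit, Load}
EF E[error U ~req]: least fixpoint, start Z0 = {Idle, Init, Check, Crit, Load}, add states with some successor in Z. Already a fixed point.
Sat(EF E[error U ~req]) = {Idle, Init, Check, Crit, Load}
EG (EF E[error U ~req]): greatest fixpoint, start Z0 = {Idle, Init, Check, Crit, Load}, keep only states in Sat with some successor in Z. Already a fixed point.
Sat(EG (EF E[error U ~req])) = {Idle, Init, Check, Crit, Load}

{Idle, Init, Check, Crit, Load}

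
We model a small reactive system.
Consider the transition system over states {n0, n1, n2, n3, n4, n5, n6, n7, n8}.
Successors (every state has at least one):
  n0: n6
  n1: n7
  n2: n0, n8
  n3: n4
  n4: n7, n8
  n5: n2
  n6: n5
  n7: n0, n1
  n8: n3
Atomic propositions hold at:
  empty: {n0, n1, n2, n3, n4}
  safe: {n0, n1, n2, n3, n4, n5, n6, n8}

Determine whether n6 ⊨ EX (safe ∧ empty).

No

Sat(safe ∧ empty) = {n0, n1, n2, n3, n4}
Sat(EX (safe ∧ empty)) = {s : some successor in {n0, n1, n2, n3, n4}} = {n2, n3, n5, n7, n8}
n6 ∉ Sat(EX (safe ∧ empty)) = {n2, n3, n5, n7, n8}, so the formula does not hold at n6.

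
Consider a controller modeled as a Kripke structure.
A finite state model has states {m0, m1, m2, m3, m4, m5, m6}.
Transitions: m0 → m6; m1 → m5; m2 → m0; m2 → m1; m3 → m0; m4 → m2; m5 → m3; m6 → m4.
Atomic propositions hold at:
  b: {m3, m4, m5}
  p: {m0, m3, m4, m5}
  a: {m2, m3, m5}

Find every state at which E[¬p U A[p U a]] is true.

{m1, m2, m3, m4, m5, m6}

Sat(¬p) = {m1, m2, m6}
A[p U a]: least fixpoint, start Z0 = Sat(a) = {m2, m3, m5}, add states in Sat(p) with every successor in Z. Z1 = {m2, m3, m4, m5}; fixed.
Sat(A[p U a]) = {m2, m3, m4, m5}
E[¬p U A[p U a]]: least fixpoint, start Z0 = Sat(A[p U a]) = {m2, m3, m4, m5}, add states in Sat(¬p) with some successor in Z. Z1 = {m1, m2, m3, m4, m5, m6}; fixed.
Sat(E[¬p U A[p U a]]) = {m1, m2, m3, m4, m5, m6}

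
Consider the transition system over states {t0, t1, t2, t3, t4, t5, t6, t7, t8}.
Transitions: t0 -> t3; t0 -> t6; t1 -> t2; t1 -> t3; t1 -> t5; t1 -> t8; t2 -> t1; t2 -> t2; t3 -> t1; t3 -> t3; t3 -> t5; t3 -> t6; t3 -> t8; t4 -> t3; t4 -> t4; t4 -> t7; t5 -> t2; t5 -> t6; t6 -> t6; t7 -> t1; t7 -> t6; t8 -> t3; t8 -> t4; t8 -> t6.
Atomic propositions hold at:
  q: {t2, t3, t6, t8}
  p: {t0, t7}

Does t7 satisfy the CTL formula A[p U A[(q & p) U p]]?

Sat(q & p) = ∅
A[(q & p) U p]: least fixpoint, start Z0 = Sat(p) = {t0, t7}, add states in Sat(q & p) with every successor in Z. Already a fixed point.
Sat(A[(q & p) U p]) = {t0, t7}
A[p U A[(q & p) U p]]: least fixpoint, start Z0 = Sat(A[(q & p) U p]) = {t0, t7}, add states in Sat(p) with every successor in Z. Already a fixed point.
Sat(A[p U A[(q & p) U p]]) = {t0, t7}
t7 ∈ Sat(A[p U A[(q & p) U p]]) = {t0, t7}, so the formula holds at t7.

Yes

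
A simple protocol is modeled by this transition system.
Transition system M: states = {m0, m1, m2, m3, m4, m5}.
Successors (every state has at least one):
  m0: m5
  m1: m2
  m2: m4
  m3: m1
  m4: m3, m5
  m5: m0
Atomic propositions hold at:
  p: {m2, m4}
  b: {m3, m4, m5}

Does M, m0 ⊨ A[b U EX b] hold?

Yes

Sat(EX b) = {s : some successor in {m3, m4, m5}} = {m0, m2, m4}
A[b U EX b]: least fixpoint, start Z0 = Sat(EX b) = {m0, m2, m4}, add states in Sat(b) with every successor in Z. Z1 = {m0, m2, m4, m5}; fixed.
Sat(A[b U EX b]) = {m0, m2, m4, m5}
m0 ∈ Sat(A[b U EX b]) = {m0, m2, m4, m5}, so the formula holds at m0.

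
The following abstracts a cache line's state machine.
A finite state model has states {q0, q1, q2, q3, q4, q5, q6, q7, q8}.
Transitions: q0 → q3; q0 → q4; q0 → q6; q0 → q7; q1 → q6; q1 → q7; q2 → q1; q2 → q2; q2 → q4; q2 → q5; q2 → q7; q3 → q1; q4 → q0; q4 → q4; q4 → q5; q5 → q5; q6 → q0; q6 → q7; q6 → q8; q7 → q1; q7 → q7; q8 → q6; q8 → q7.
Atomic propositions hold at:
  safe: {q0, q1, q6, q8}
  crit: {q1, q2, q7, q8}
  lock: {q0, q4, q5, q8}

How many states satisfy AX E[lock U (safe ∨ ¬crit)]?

Sat(¬crit) = {q0, q3, q4, q5, q6}
Sat(safe ∨ ¬crit) = {q0, q1, q3, q4, q5, q6, q8}
E[lock U (safe ∨ ¬crit)]: least fixpoint, start Z0 = Sat((safe ∨ ¬crit)) = {q0, q1, q3, q4, q5, q6, q8}, add states in Sat(lock) with some successor in Z. Already a fixed point.
Sat(E[lock U (safe ∨ ¬crit)]) = {q0, q1, q3, q4, q5, q6, q8}
Sat(AX E[lock U (safe ∨ ¬crit)]) = {s : every successor in {q0, q1, q3, q4, q5, q6, q8}} = {q3, q4, q5}
|Sat(AX E[lock U (safe ∨ ¬crit)])| = |{q3, q4, q5}| = 3.

3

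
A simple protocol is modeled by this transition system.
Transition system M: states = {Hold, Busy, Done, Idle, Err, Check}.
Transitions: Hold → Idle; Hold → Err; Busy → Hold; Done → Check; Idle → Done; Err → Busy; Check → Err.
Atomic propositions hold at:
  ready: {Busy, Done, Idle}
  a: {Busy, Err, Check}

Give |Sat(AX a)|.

Sat(AX a) = {s : every successor in {Busy, Err, Check}} = {Done, Err, Check}
|Sat(AX a)| = |{Done, Err, Check}| = 3.

3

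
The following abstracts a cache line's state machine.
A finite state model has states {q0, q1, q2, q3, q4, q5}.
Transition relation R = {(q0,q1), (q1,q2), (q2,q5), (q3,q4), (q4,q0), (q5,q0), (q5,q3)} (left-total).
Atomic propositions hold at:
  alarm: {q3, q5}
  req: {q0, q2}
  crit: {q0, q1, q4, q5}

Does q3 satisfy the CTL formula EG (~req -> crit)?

No

Sat(~req) = {q1, q3, q4, q5}
Sat(~req -> crit) = {q0, q1, q2, q4, q5}
EG (~req -> crit): greatest fixpoint, start Z0 = {q0, q1, q2, q4, q5}, keep only states in Sat with some successor in Z. Already a fixed point.
Sat(EG (~req -> crit)) = {q0, q1, q2, q4, q5}
q3 ∉ Sat(EG (~req -> crit)) = {q0, q1, q2, q4, q5}, so the formula does not hold at q3.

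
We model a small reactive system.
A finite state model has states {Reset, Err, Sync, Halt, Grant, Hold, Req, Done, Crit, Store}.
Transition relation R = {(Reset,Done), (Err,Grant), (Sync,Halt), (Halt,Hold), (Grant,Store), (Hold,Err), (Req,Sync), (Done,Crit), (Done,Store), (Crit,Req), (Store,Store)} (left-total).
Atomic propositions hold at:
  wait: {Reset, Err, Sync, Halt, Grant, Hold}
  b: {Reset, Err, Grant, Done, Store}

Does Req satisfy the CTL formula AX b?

Sat(AX b) = {s : every successor in {Reset, Err, Grant, Done, Store}} = {Reset, Err, Grant, Hold, Store}
Req ∉ Sat(AX b) = {Reset, Err, Grant, Hold, Store}, so the formula does not hold at Req.

No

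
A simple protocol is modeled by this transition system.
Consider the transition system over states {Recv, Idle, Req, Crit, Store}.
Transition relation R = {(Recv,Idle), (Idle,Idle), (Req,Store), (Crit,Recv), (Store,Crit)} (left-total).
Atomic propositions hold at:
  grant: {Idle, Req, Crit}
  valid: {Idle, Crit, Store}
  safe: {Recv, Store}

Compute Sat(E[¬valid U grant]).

{Recv, Idle, Req, Crit}

Sat(¬valid) = {Recv, Req}
E[¬valid U grant]: least fixpoint, start Z0 = Sat(grant) = {Idle, Req, Crit}, add states in Sat(¬valid) with some successor in Z. Z1 = {Recv, Idle, Req, Crit}; fixed.
Sat(E[¬valid U grant]) = {Recv, Idle, Req, Crit}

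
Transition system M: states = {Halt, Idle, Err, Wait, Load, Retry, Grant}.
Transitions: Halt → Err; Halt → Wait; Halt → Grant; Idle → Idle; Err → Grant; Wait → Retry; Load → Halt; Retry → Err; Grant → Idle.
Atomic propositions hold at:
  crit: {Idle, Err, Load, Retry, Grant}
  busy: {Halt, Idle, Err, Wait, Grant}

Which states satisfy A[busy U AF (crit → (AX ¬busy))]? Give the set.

{Halt, Wait, Load}

Sat(¬busy) = {Load, Retry}
Sat(AX ¬busy) = {s : every successor in {Load, Retry}} = {Wait}
Sat(crit → (AX ¬busy)) = {Halt, Wait}
AF (crit → (AX ¬busy)): least fixpoint, start Z0 = {Halt, Wait}, add states with every successor in Z. Z1 = {Halt, Wait, Load}; fixed.
Sat(AF (crit → (AX ¬busy))) = {Halt, Wait, Load}
A[busy U AF (crit → (AX ¬busy))]: least fixpoint, start Z0 = Sat(AF (crit → (AX ¬busy))) = {Halt, Wait, Load}, add states in Sat(busy) with every successor in Z. Already a fixed point.
Sat(A[busy U AF (crit → (AX ¬busy))]) = {Halt, Wait, Load}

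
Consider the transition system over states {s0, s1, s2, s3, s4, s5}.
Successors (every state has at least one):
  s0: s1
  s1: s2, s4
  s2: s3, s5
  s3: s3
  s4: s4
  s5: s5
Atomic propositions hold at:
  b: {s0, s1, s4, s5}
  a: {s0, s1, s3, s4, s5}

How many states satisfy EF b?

5

EF b: least fixpoint, start Z0 = {s0, s1, s4, s5}, add states with some successor in Z. Z1 = {s0, s1, s2, s4, s5}; fixed.
Sat(EF b) = {s0, s1, s2, s4, s5}
|Sat(EF b)| = |{s0, s1, s2, s4, s5}| = 5.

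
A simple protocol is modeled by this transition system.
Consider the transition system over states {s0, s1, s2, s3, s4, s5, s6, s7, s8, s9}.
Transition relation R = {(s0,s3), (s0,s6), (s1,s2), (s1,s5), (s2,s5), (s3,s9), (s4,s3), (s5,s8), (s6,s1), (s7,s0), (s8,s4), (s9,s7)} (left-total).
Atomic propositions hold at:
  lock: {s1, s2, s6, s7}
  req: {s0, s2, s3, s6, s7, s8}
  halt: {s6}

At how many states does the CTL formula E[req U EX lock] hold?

Sat(EX lock) = {s : some successor in {s1, s2, s6, s7}} = {s0, s1, s6, s9}
E[req U EX lock]: least fixpoint, start Z0 = Sat(EX lock) = {s0, s1, s6, s9}, add states in Sat(req) with some successor in Z. Z1 = {s0, s1, s3, s6, s7, s9}; fixed.
Sat(E[req U EX lock]) = {s0, s1, s3, s6, s7, s9}
|Sat(E[req U EX lock])| = |{s0, s1, s3, s6, s7, s9}| = 6.

6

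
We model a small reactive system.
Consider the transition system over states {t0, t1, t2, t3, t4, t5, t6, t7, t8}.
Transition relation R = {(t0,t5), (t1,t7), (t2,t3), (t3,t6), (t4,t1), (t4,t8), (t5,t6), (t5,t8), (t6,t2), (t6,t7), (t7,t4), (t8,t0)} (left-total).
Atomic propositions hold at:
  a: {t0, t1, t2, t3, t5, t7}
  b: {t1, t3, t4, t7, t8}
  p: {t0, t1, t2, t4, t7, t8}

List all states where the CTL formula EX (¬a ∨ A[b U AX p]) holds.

Sat(¬a) = {t4, t6, t8}
Sat(AX p) = {s : every successor in {t0, t1, t2, t4, t7, t8}} = {t1, t4, t6, t7, t8}
A[b U AX p]: least fixpoint, start Z0 = Sat(AX p) = {t1, t4, t6, t7, t8}, add states in Sat(b) with every successor in Z. Z1 = {t1, t3, t4, t6, t7, t8}; fixed.
Sat(A[b U AX p]) = {t1, t3, t4, t6, t7, t8}
Sat(¬a ∨ A[b U AX p]) = {t1, t3, t4, t6, t7, t8}
Sat(EX (¬a ∨ A[b U AX p])) = {s : some successor in {t1, t3, t4, t6, t7, t8}} = {t1, t2, t3, t4, t5, t6, t7}

{t1, t2, t3, t4, t5, t6, t7}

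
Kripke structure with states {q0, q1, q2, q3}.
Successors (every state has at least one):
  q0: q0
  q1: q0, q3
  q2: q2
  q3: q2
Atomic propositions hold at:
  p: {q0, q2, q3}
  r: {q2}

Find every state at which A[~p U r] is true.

Sat(~p) = {q1}
A[~p U r]: least fixpoint, start Z0 = Sat(r) = {q2}, add states in Sat(~p) with every successor in Z. Already a fixed point.
Sat(A[~p U r]) = {q2}

{q2}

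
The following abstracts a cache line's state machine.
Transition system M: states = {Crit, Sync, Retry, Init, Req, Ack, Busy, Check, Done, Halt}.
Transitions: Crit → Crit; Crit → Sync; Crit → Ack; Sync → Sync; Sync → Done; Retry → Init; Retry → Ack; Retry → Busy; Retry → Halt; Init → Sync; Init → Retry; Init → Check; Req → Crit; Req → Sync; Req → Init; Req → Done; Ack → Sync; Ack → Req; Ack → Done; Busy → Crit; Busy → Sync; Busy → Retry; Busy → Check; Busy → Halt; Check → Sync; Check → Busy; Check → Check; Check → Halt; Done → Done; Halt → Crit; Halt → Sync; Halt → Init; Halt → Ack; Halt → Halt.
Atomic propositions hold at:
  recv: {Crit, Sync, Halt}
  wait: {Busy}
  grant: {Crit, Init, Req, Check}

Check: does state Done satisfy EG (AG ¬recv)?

Yes

Sat(¬recv) = {Retry, Init, Req, Ack, Busy, Check, Done}
AG ¬recv: greatest fixpoint, start Z0 = {Retry, Init, Req, Ack, Busy, Check, Done}, keep only states in Sat with every successor in Z. Z1 = {Done}; fixed.
Sat(AG ¬recv) = {Done}
EG (AG ¬recv): greatest fixpoint, start Z0 = {Done}, keep only states in Sat with some successor in Z. Already a fixed point.
Sat(EG (AG ¬recv)) = {Done}
Done ∈ Sat(EG (AG ¬recv)) = {Done}, so the formula holds at Done.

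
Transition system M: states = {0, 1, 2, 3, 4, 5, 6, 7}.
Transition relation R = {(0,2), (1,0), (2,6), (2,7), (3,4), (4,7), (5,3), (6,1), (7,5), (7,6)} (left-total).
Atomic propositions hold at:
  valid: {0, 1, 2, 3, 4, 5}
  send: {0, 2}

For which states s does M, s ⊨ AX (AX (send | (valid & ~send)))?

Sat(~send) = {1, 3, 4, 5, 6, 7}
Sat(valid & ~send) = {1, 3, 4, 5}
Sat(send | (valid & ~send)) = {0, 1, 2, 3, 4, 5}
Sat(AX (send | (valid & ~send))) = {s : every successor in {0, 1, 2, 3, 4, 5}} = {0, 1, 3, 5, 6}
Sat(AX (AX (send | (valid & ~send)))) = {s : every successor in {0, 1, 3, 5, 6}} = {1, 5, 6, 7}

{1, 5, 6, 7}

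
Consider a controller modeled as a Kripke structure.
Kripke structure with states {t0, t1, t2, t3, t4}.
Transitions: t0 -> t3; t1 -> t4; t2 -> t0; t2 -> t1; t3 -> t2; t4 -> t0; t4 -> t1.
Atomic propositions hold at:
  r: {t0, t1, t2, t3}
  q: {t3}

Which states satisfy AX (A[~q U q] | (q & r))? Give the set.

{t0}

Sat(~q) = {t0, t1, t2, t4}
A[~q U q]: least fixpoint, start Z0 = Sat(q) = {t3}, add states in Sat(~q) with every successor in Z. Z1 = {t0, t3}; fixed.
Sat(A[~q U q]) = {t0, t3}
Sat(q & r) = {t3}
Sat(A[~q U q] | (q & r)) = {t0, t3}
Sat(AX (A[~q U q] | (q & r))) = {s : every successor in {t0, t3}} = {t0}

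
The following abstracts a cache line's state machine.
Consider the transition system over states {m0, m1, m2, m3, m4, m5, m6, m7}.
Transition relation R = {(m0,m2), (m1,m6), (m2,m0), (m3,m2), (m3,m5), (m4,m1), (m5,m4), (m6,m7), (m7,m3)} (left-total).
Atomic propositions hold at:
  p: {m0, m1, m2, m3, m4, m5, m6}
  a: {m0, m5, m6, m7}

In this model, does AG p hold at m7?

AG p: greatest fixpoint, start Z0 = {m0, m1, m2, m3, m4, m5, m6}, keep only states in Sat with every successor in Z. Z1 = {m0, m1, m2, m3, m4, m5}; Z2 = {m0, m2, m3, m4, m5}; Z3 = {m0, m2, m3, m5}; Z4 = {m0, m2, m3}; Z5 = {m0, m2}; fixed.
Sat(AG p) = {m0, m2}
m7 ∉ Sat(AG p) = {m0, m2}, so the formula does not hold at m7.

No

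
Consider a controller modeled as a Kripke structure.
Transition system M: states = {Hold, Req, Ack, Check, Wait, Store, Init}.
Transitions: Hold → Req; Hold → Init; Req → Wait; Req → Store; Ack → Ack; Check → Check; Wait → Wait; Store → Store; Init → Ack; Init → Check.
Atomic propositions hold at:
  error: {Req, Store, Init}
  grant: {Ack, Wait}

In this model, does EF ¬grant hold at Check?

Sat(¬grant) = {Hold, Req, Check, Store, Init}
EF ¬grant: least fixpoint, start Z0 = {Hold, Req, Check, Store, Init}, add states with some successor in Z. Already a fixed point.
Sat(EF ¬grant) = {Hold, Req, Check, Store, Init}
Check ∈ Sat(EF ¬grant) = {Hold, Req, Check, Store, Init}, so the formula holds at Check.

Yes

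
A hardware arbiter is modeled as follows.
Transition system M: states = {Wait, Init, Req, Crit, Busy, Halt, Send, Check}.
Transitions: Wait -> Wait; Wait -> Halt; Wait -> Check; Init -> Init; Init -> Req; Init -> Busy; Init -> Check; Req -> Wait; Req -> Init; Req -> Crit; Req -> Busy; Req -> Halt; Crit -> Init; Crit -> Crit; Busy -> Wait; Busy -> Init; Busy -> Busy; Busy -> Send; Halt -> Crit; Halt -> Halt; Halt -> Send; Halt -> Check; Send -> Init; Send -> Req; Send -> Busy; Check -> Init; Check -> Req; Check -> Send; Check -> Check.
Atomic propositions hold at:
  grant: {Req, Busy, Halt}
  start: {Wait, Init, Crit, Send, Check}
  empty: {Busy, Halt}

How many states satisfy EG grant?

EG grant: greatest fixpoint, start Z0 = {Req, Busy, Halt}, keep only states in Sat with some successor in Z. Already a fixed point.
Sat(EG grant) = {Req, Busy, Halt}
|Sat(EG grant)| = |{Req, Busy, Halt}| = 3.

3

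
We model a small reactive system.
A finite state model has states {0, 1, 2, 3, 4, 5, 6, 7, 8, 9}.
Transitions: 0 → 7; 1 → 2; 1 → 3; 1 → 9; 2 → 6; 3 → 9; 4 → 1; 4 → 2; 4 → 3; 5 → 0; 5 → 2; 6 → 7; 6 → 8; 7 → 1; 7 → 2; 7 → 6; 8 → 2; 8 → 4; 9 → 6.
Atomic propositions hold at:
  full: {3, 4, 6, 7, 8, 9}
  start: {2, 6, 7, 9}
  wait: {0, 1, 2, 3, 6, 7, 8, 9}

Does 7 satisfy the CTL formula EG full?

Yes

EG full: greatest fixpoint, start Z0 = {3, 4, 6, 7, 8, 9}, keep only states in Sat with some successor in Z. Already a fixed point.
Sat(EG full) = {3, 4, 6, 7, 8, 9}
7 ∈ Sat(EG full) = {3, 4, 6, 7, 8, 9}, so the formula holds at 7.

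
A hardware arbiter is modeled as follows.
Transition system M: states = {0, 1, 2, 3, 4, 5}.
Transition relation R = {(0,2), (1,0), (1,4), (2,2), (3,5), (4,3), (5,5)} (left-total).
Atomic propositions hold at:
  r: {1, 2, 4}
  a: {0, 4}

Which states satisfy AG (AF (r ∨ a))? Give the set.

Sat(r ∨ a) = {0, 1, 2, 4}
AF (r ∨ a): least fixpoint, start Z0 = {0, 1, 2, 4}, add states with every successor in Z. Already a fixed point.
Sat(AF (r ∨ a)) = {0, 1, 2, 4}
AG (AF (r ∨ a)): greatest fixpoint, start Z0 = {0, 1, 2, 4}, keep only states in Sat with every successor in Z. Z1 = {0, 1, 2}; Z2 = {0, 2}; fixed.
Sat(AG (AF (r ∨ a))) = {0, 2}

{0, 2}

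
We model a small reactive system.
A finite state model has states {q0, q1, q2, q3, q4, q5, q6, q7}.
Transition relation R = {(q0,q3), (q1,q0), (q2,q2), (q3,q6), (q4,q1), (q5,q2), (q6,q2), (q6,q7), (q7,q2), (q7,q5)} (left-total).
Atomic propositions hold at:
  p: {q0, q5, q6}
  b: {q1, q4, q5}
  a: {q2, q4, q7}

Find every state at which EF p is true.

{q0, q1, q3, q4, q5, q6, q7}

EF p: least fixpoint, start Z0 = {q0, q5, q6}, add states with some successor in Z. Z1 = {q0, q1, q3, q5, q6, q7}; Z2 = {q0, q1, q3, q4, q5, q6, q7}; fixed.
Sat(EF p) = {q0, q1, q3, q4, q5, q6, q7}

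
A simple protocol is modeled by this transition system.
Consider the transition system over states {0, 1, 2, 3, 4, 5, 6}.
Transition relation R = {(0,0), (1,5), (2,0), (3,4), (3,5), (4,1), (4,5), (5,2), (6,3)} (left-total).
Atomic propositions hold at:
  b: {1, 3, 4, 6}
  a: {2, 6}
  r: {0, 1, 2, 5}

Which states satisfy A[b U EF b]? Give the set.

{1, 3, 4, 6}

EF b: least fixpoint, start Z0 = {1, 3, 4, 6}, add states with some successor in Z. Already a fixed point.
Sat(EF b) = {1, 3, 4, 6}
A[b U EF b]: least fixpoint, start Z0 = Sat(EF b) = {1, 3, 4, 6}, add states in Sat(b) with every successor in Z. Already a fixed point.
Sat(A[b U EF b]) = {1, 3, 4, 6}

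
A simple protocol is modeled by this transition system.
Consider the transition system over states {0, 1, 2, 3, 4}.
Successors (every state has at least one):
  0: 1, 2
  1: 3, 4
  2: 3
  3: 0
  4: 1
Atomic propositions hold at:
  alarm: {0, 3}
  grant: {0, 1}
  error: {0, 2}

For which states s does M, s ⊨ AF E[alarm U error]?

{0, 2, 3}

E[alarm U error]: least fixpoint, start Z0 = Sat(error) = {0, 2}, add states in Sat(alarm) with some successor in Z. Z1 = {0, 2, 3}; fixed.
Sat(E[alarm U error]) = {0, 2, 3}
AF E[alarm U error]: least fixpoint, start Z0 = {0, 2, 3}, add states with every successor in Z. Already a fixed point.
Sat(AF E[alarm U error]) = {0, 2, 3}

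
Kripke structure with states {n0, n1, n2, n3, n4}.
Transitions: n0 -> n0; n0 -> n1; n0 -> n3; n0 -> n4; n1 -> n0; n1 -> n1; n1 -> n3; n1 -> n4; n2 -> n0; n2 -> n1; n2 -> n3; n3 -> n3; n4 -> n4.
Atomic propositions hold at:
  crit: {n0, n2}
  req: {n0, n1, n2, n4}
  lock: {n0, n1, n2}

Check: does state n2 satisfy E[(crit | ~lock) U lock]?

Yes

Sat(~lock) = {n3, n4}
Sat(crit | ~lock) = {n0, n2, n3, n4}
E[(crit | ~lock) U lock]: least fixpoint, start Z0 = Sat(lock) = {n0, n1, n2}, add states in Sat(crit | ~lock) with some successor in Z. Already a fixed point.
Sat(E[(crit | ~lock) U lock]) = {n0, n1, n2}
n2 ∈ Sat(E[(crit | ~lock) U lock]) = {n0, n1, n2}, so the formula holds at n2.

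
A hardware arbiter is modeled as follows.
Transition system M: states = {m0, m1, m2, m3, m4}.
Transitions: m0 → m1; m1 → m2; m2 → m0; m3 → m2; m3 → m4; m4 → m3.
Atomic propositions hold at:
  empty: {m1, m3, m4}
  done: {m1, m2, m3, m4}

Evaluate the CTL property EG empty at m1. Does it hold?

No

EG empty: greatest fixpoint, start Z0 = {m1, m3, m4}, keep only states in Sat with some successor in Z. Z1 = {m3, m4}; fixed.
Sat(EG empty) = {m3, m4}
m1 ∉ Sat(EG empty) = {m3, m4}, so the formula does not hold at m1.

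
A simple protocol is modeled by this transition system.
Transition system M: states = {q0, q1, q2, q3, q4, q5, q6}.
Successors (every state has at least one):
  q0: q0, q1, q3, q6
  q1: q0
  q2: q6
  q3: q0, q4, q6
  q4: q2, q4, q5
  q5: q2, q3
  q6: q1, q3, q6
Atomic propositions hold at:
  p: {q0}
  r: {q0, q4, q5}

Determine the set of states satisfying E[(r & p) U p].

Sat(r & p) = {q0}
E[(r & p) U p]: least fixpoint, start Z0 = Sat(p) = {q0}, add states in Sat(r & p) with some successor in Z. Already a fixed point.
Sat(E[(r & p) U p]) = {q0}

{q0}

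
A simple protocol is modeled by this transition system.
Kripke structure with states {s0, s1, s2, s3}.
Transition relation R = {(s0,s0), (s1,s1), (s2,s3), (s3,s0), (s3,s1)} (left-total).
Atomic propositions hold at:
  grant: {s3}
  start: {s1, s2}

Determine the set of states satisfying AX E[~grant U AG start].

Sat(~grant) = {s0, s1, s2}
AG start: greatest fixpoint, start Z0 = {s1, s2}, keep only states in Sat with every successor in Z. Z1 = {s1}; fixed.
Sat(AG start) = {s1}
E[~grant U AG start]: least fixpoint, start Z0 = Sat(AG start) = {s1}, add states in Sat(~grant) with some successor in Z. Already a fixed point.
Sat(E[~grant U AG start]) = {s1}
Sat(AX E[~grant U AG start]) = {s : every successor in {s1}} = {s1}

{s1}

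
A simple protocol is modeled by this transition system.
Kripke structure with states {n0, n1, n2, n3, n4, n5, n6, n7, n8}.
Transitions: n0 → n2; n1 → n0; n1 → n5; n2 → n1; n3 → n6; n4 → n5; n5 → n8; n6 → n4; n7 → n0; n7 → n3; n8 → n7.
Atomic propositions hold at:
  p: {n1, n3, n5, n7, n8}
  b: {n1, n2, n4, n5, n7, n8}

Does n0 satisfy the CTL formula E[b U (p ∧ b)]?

No

Sat(p ∧ b) = {n1, n5, n7, n8}
E[b U (p ∧ b)]: least fixpoint, start Z0 = Sat((p ∧ b)) = {n1, n5, n7, n8}, add states in Sat(b) with some successor in Z. Z1 = {n1, n2, n4, n5, n7, n8}; fixed.
Sat(E[b U (p ∧ b)]) = {n1, n2, n4, n5, n7, n8}
n0 ∉ Sat(E[b U (p ∧ b)]) = {n1, n2, n4, n5, n7, n8}, so the formula does not hold at n0.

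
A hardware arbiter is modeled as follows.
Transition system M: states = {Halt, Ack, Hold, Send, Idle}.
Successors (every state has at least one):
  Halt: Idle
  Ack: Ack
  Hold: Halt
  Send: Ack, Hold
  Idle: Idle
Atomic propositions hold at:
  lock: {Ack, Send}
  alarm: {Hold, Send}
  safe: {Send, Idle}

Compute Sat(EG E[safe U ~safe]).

Sat(~safe) = {Halt, Ack, Hold}
E[safe U ~safe]: least fixpoint, start Z0 = Sat(~safe) = {Halt, Ack, Hold}, add states in Sat(safe) with some successor in Z. Z1 = {Halt, Ack, Hold, Send}; fixed.
Sat(E[safe U ~safe]) = {Halt, Ack, Hold, Send}
EG E[safe U ~safe]: greatest fixpoint, start Z0 = {Halt, Ack, Hold, Send}, keep only states in Sat with some successor in Z. Z1 = {Ack, Hold, Send}; Z2 = {Ack, Send}; fixed.
Sat(EG E[safe U ~safe]) = {Ack, Send}

{Ack, Send}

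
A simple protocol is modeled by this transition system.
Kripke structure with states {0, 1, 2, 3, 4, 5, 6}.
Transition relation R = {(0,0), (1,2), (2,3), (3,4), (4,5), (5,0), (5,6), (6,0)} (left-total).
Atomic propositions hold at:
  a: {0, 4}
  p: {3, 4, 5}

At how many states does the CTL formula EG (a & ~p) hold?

1

Sat(~p) = {0, 1, 2, 6}
Sat(a & ~p) = {0}
EG (a & ~p): greatest fixpoint, start Z0 = {0}, keep only states in Sat with some successor in Z. Already a fixed point.
Sat(EG (a & ~p)) = {0}
|Sat(EG (a & ~p))| = |{0}| = 1.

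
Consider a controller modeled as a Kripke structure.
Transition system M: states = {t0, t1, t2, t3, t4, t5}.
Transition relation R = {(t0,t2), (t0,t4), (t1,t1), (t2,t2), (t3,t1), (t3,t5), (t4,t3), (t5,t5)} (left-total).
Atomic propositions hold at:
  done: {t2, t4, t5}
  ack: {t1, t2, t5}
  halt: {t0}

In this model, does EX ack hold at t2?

Yes

Sat(EX ack) = {s : some successor in {t1, t2, t5}} = {t0, t1, t2, t3, t5}
t2 ∈ Sat(EX ack) = {t0, t1, t2, t3, t5}, so the formula holds at t2.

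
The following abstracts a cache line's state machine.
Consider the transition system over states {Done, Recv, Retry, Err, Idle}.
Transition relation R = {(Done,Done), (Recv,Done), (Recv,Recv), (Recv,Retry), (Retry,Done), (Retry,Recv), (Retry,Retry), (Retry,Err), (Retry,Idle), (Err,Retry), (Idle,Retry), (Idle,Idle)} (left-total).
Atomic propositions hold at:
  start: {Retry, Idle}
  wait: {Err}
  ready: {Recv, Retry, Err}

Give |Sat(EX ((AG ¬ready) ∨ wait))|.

Sat(¬ready) = {Done, Idle}
AG ¬ready: greatest fixpoint, start Z0 = {Done, Idle}, keep only states in Sat with every successor in Z. Z1 = {Done}; fixed.
Sat(AG ¬ready) = {Done}
Sat((AG ¬ready) ∨ wait) = {Done, Err}
Sat(EX ((AG ¬ready) ∨ wait)) = {s : some successor in {Done, Err}} = {Done, Recv, Retry}
|Sat(EX ((AG ¬ready) ∨ wait))| = |{Done, Recv, Retry}| = 3.

3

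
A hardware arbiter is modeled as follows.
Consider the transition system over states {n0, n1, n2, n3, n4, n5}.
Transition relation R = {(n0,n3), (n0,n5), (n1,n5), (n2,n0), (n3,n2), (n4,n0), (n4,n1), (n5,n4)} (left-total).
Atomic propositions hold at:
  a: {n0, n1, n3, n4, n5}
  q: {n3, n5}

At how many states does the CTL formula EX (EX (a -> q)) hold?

Sat(a -> q) = {n2, n3, n5}
Sat(EX (a -> q)) = {s : some successor in {n2, n3, n5}} = {n0, n1, n3}
Sat(EX (EX (a -> q))) = {s : some successor in {n0, n1, n3}} = {n0, n2, n4}
|Sat(EX (EX (a -> q)))| = |{n0, n2, n4}| = 3.

3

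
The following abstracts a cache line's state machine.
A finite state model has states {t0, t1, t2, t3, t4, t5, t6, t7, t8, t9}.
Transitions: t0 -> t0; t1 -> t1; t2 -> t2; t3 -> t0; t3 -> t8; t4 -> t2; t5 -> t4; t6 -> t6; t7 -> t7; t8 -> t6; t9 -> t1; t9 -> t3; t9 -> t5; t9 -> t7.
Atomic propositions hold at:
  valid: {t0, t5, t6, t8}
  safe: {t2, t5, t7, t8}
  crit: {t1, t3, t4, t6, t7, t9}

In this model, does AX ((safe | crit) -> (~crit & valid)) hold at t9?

No

Sat(safe | crit) = {t1, t2, t3, t4, t5, t6, t7, t8, t9}
Sat(~crit) = {t0, t2, t5, t8}
Sat(~crit & valid) = {t0, t5, t8}
Sat((safe | crit) -> (~crit & valid)) = {t0, t5, t8}
Sat(AX ((safe | crit) -> (~crit & valid))) = {s : every successor in {t0, t5, t8}} = {t0, t3}
t9 ∉ Sat(AX ((safe | crit) -> (~crit & valid))) = {t0, t3}, so the formula does not hold at t9.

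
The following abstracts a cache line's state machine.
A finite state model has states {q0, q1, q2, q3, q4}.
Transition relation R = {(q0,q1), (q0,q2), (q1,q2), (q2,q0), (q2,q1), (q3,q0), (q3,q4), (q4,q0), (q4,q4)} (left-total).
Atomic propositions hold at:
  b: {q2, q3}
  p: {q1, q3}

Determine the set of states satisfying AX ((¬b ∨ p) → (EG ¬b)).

Sat(¬b) = {q0, q1, q4}
Sat(¬b ∨ p) = {q0, q1, q3, q4}
EG ¬b: greatest fixpoint, start Z0 = {q0, q1, q4}, keep only states in Sat with some successor in Z. Z1 = {q0, q4}; Z2 = {q4}; fixed.
Sat(EG ¬b) = {q4}
Sat((¬b ∨ p) → (EG ¬b)) = {q2, q4}
Sat(AX ((¬b ∨ p) → (EG ¬b))) = {s : every successor in {q2, q4}} = {q1}

{q1}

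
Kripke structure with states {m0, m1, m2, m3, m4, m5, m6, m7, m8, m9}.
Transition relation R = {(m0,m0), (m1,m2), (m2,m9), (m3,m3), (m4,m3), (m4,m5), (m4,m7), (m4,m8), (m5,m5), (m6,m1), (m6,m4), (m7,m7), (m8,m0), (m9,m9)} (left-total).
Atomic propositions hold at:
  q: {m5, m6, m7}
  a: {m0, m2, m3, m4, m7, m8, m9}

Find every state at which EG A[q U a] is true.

A[q U a]: least fixpoint, start Z0 = Sat(a) = {m0, m2, m3, m4, m7, m8, m9}, add states in Sat(q) with every successor in Z. Already a fixed point.
Sat(A[q U a]) = {m0, m2, m3, m4, m7, m8, m9}
EG A[q U a]: greatest fixpoint, start Z0 = {m0, m2, m3, m4, m7, m8, m9}, keep only states in Sat with some successor in Z. Already a fixed point.
Sat(EG A[q U a]) = {m0, m2, m3, m4, m7, m8, m9}

{m0, m2, m3, m4, m7, m8, m9}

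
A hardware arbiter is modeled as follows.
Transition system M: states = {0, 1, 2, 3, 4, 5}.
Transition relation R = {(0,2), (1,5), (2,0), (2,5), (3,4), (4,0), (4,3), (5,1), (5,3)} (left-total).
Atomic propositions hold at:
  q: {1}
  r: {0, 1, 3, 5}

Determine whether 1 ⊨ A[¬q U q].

Sat(¬q) = {0, 2, 3, 4, 5}
A[¬q U q]: least fixpoint, start Z0 = Sat(q) = {1}, add states in Sat(¬q) with every successor in Z. Already a fixed point.
Sat(A[¬q U q]) = {1}
1 ∈ Sat(A[¬q U q]) = {1}, so the formula holds at 1.

Yes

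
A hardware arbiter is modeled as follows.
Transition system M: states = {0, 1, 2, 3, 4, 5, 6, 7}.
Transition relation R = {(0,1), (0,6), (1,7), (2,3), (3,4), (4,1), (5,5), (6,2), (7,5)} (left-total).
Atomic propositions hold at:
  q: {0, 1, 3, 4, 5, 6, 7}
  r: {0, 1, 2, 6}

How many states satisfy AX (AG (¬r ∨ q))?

6

Sat(¬r) = {3, 4, 5, 7}
Sat(¬r ∨ q) = {0, 1, 3, 4, 5, 6, 7}
AG (¬r ∨ q): greatest fixpoint, start Z0 = {0, 1, 3, 4, 5, 6, 7}, keep only states in Sat with every successor in Z. Z1 = {0, 1, 3, 4, 5, 7}; Z2 = {1, 3, 4, 5, 7}; fixed.
Sat(AG (¬r ∨ q)) = {1, 3, 4, 5, 7}
Sat(AX (AG (¬r ∨ q))) = {s : every successor in {1, 3, 4, 5, 7}} = {1, 2, 3, 4, 5, 7}
|Sat(AX (AG (¬r ∨ q)))| = |{1, 2, 3, 4, 5, 7}| = 6.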